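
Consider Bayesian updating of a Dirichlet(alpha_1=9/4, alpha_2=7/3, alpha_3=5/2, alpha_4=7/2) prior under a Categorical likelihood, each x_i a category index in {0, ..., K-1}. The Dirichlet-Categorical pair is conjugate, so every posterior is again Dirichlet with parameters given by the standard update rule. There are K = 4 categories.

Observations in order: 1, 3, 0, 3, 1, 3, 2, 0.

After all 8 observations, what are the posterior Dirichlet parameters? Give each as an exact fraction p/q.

obs 1: x=1 → posterior Dirichlet(9/4, 10/3, 5/2, 7/2)
obs 2: x=3 → posterior Dirichlet(9/4, 10/3, 5/2, 9/2)
obs 3: x=0 → posterior Dirichlet(13/4, 10/3, 5/2, 9/2)
obs 4: x=3 → posterior Dirichlet(13/4, 10/3, 5/2, 11/2)
obs 5: x=1 → posterior Dirichlet(13/4, 13/3, 5/2, 11/2)
obs 6: x=3 → posterior Dirichlet(13/4, 13/3, 5/2, 13/2)
obs 7: x=2 → posterior Dirichlet(13/4, 13/3, 7/2, 13/2)
obs 8: x=0 → posterior Dirichlet(17/4, 13/3, 7/2, 13/2)

alpha_1=17/4, alpha_2=13/3, alpha_3=7/2, alpha_4=13/2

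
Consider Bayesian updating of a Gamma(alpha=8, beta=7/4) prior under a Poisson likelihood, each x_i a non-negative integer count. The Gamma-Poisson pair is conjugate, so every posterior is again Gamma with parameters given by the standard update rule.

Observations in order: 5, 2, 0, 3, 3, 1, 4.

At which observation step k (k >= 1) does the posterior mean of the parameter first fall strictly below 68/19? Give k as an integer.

k = 3

obs 1: x=5 → posterior Gamma(13, 11/4)
obs 2: x=2 → posterior Gamma(15, 15/4)
obs 3: x=0 → posterior Gamma(15, 19/4)
obs 4: x=3 → posterior Gamma(18, 23/4)
obs 5: x=3 → posterior Gamma(21, 27/4)
obs 6: x=1 → posterior Gamma(22, 31/4)
obs 7: x=4 → posterior Gamma(26, 35/4)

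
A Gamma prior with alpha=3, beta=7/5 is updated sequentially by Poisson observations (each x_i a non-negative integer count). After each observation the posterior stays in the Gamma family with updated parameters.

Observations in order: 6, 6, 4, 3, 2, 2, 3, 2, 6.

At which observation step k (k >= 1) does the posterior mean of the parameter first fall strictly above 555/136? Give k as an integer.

obs 1: x=6 → posterior Gamma(9, 12/5)
obs 2: x=6 → posterior Gamma(15, 17/5)
obs 3: x=4 → posterior Gamma(19, 22/5)
obs 4: x=3 → posterior Gamma(22, 27/5)
obs 5: x=2 → posterior Gamma(24, 32/5)
obs 6: x=2 → posterior Gamma(26, 37/5)
obs 7: x=3 → posterior Gamma(29, 42/5)
obs 8: x=2 → posterior Gamma(31, 47/5)
obs 9: x=6 → posterior Gamma(37, 52/5)

k = 2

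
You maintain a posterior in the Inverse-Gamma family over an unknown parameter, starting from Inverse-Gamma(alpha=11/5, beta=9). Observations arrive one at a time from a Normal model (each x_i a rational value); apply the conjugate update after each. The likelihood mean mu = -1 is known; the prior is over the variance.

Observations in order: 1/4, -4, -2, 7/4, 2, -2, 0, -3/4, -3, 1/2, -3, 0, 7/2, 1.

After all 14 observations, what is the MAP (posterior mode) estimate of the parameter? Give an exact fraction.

obs 1: x=1/4 → posterior Inverse-Gamma(27/10, 313/32)
obs 2: x=-4 → posterior Inverse-Gamma(16/5, 457/32)
obs 3: x=-2 → posterior Inverse-Gamma(37/10, 473/32)
obs 4: x=7/4 → posterior Inverse-Gamma(21/5, 297/16)
obs 5: x=2 → posterior Inverse-Gamma(47/10, 369/16)
obs 6: x=-2 → posterior Inverse-Gamma(26/5, 377/16)
obs 7: x=0 → posterior Inverse-Gamma(57/10, 385/16)
obs 8: x=-3/4 → posterior Inverse-Gamma(31/5, 771/32)
obs 9: x=-3 → posterior Inverse-Gamma(67/10, 835/32)
obs 10: x=1/2 → posterior Inverse-Gamma(36/5, 871/32)
obs 11: x=-3 → posterior Inverse-Gamma(77/10, 935/32)
obs 12: x=0 → posterior Inverse-Gamma(41/5, 951/32)
obs 13: x=7/2 → posterior Inverse-Gamma(87/10, 1275/32)
obs 14: x=1 → posterior Inverse-Gamma(46/5, 1339/32)

6695/1632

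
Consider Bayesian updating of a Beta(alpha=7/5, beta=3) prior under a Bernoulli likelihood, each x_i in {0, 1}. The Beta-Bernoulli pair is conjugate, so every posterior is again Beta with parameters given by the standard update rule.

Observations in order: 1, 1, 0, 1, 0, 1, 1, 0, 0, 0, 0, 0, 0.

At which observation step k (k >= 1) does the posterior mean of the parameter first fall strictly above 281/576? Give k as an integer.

k = 2

obs 1: x=1 → posterior Beta(12/5, 3)
obs 2: x=1 → posterior Beta(17/5, 3)
obs 3: x=0 → posterior Beta(17/5, 4)
obs 4: x=1 → posterior Beta(22/5, 4)
obs 5: x=0 → posterior Beta(22/5, 5)
obs 6: x=1 → posterior Beta(27/5, 5)
obs 7: x=1 → posterior Beta(32/5, 5)
obs 8: x=0 → posterior Beta(32/5, 6)
obs 9: x=0 → posterior Beta(32/5, 7)
obs 10: x=0 → posterior Beta(32/5, 8)
obs 11: x=0 → posterior Beta(32/5, 9)
obs 12: x=0 → posterior Beta(32/5, 10)
obs 13: x=0 → posterior Beta(32/5, 11)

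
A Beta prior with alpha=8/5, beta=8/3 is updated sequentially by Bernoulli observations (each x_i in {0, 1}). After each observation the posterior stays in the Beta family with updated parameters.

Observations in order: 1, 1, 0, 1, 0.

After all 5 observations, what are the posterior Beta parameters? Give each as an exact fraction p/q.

alpha=23/5, beta=14/3

obs 1: x=1 → posterior Beta(13/5, 8/3)
obs 2: x=1 → posterior Beta(18/5, 8/3)
obs 3: x=0 → posterior Beta(18/5, 11/3)
obs 4: x=1 → posterior Beta(23/5, 11/3)
obs 5: x=0 → posterior Beta(23/5, 14/3)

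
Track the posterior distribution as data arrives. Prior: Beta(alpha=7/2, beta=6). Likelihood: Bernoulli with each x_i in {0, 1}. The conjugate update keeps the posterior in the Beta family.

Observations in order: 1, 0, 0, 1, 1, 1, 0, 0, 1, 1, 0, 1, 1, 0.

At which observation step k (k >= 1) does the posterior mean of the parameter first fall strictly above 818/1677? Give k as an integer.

obs 1: x=1 → posterior Beta(9/2, 6)
obs 2: x=0 → posterior Beta(9/2, 7)
obs 3: x=0 → posterior Beta(9/2, 8)
obs 4: x=1 → posterior Beta(11/2, 8)
obs 5: x=1 → posterior Beta(13/2, 8)
obs 6: x=1 → posterior Beta(15/2, 8)
obs 7: x=0 → posterior Beta(15/2, 9)
obs 8: x=0 → posterior Beta(15/2, 10)
obs 9: x=1 → posterior Beta(17/2, 10)
obs 10: x=1 → posterior Beta(19/2, 10)
obs 11: x=0 → posterior Beta(19/2, 11)
obs 12: x=1 → posterior Beta(21/2, 11)
obs 13: x=1 → posterior Beta(23/2, 11)
obs 14: x=0 → posterior Beta(23/2, 12)

k = 12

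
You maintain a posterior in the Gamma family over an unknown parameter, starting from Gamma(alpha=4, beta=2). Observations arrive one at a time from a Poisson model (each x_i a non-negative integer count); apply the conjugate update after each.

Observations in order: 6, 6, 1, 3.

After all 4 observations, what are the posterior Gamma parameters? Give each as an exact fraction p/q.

alpha=20, beta=6

obs 1: x=6 → posterior Gamma(10, 3)
obs 2: x=6 → posterior Gamma(16, 4)
obs 3: x=1 → posterior Gamma(17, 5)
obs 4: x=3 → posterior Gamma(20, 6)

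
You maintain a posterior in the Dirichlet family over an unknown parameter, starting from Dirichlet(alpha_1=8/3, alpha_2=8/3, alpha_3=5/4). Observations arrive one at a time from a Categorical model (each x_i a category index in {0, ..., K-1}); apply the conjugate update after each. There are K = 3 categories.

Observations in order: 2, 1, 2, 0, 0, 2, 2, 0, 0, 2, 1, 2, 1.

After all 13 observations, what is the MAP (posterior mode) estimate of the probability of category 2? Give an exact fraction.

75/199

obs 1: x=2 → posterior Dirichlet(8/3, 8/3, 9/4)
obs 2: x=1 → posterior Dirichlet(8/3, 11/3, 9/4)
obs 3: x=2 → posterior Dirichlet(8/3, 11/3, 13/4)
obs 4: x=0 → posterior Dirichlet(11/3, 11/3, 13/4)
obs 5: x=0 → posterior Dirichlet(14/3, 11/3, 13/4)
obs 6: x=2 → posterior Dirichlet(14/3, 11/3, 17/4)
obs 7: x=2 → posterior Dirichlet(14/3, 11/3, 21/4)
obs 8: x=0 → posterior Dirichlet(17/3, 11/3, 21/4)
obs 9: x=0 → posterior Dirichlet(20/3, 11/3, 21/4)
obs 10: x=2 → posterior Dirichlet(20/3, 11/3, 25/4)
obs 11: x=1 → posterior Dirichlet(20/3, 14/3, 25/4)
obs 12: x=2 → posterior Dirichlet(20/3, 14/3, 29/4)
obs 13: x=1 → posterior Dirichlet(20/3, 17/3, 29/4)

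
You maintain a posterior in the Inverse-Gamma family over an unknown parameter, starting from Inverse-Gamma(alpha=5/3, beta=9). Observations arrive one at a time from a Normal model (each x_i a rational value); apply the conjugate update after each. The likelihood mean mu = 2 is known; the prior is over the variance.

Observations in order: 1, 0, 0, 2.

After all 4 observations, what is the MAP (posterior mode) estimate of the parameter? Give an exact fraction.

81/28

obs 1: x=1 → posterior Inverse-Gamma(13/6, 19/2)
obs 2: x=0 → posterior Inverse-Gamma(8/3, 23/2)
obs 3: x=0 → posterior Inverse-Gamma(19/6, 27/2)
obs 4: x=2 → posterior Inverse-Gamma(11/3, 27/2)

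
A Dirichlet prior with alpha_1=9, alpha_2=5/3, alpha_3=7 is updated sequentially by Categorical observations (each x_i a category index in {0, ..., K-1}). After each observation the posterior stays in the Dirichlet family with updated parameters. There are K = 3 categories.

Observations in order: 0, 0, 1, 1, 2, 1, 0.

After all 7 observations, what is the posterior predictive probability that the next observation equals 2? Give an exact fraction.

12/37

obs 1: x=0 → posterior Dirichlet(10, 5/3, 7)
obs 2: x=0 → posterior Dirichlet(11, 5/3, 7)
obs 3: x=1 → posterior Dirichlet(11, 8/3, 7)
obs 4: x=1 → posterior Dirichlet(11, 11/3, 7)
obs 5: x=2 → posterior Dirichlet(11, 11/3, 8)
obs 6: x=1 → posterior Dirichlet(11, 14/3, 8)
obs 7: x=0 → posterior Dirichlet(12, 14/3, 8)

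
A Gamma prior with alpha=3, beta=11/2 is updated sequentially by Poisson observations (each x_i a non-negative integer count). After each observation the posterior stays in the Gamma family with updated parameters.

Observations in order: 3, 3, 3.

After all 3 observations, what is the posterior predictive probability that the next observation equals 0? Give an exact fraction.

obs 1: x=3 → posterior Gamma(6, 13/2)
obs 2: x=3 → posterior Gamma(9, 15/2)
obs 3: x=3 → posterior Gamma(12, 17/2)

582622237229761/2213314919066161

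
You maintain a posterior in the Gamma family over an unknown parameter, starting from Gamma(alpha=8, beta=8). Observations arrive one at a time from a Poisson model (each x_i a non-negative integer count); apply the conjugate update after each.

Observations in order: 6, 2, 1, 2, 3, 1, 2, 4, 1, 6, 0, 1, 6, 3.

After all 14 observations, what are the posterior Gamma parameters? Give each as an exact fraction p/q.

obs 1: x=6 → posterior Gamma(14, 9)
obs 2: x=2 → posterior Gamma(16, 10)
obs 3: x=1 → posterior Gamma(17, 11)
obs 4: x=2 → posterior Gamma(19, 12)
obs 5: x=3 → posterior Gamma(22, 13)
obs 6: x=1 → posterior Gamma(23, 14)
obs 7: x=2 → posterior Gamma(25, 15)
obs 8: x=4 → posterior Gamma(29, 16)
obs 9: x=1 → posterior Gamma(30, 17)
obs 10: x=6 → posterior Gamma(36, 18)
obs 11: x=0 → posterior Gamma(36, 19)
obs 12: x=1 → posterior Gamma(37, 20)
obs 13: x=6 → posterior Gamma(43, 21)
obs 14: x=3 → posterior Gamma(46, 22)

alpha=46, beta=22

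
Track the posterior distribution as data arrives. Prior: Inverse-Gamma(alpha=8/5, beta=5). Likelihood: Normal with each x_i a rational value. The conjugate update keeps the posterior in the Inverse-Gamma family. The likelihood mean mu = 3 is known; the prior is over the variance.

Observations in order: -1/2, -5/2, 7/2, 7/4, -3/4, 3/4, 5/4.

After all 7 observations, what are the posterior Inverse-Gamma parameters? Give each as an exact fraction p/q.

alpha=51/10, beta=153/4

obs 1: x=-1/2 → posterior Inverse-Gamma(21/10, 89/8)
obs 2: x=-5/2 → posterior Inverse-Gamma(13/5, 105/4)
obs 3: x=7/2 → posterior Inverse-Gamma(31/10, 211/8)
obs 4: x=7/4 → posterior Inverse-Gamma(18/5, 869/32)
obs 5: x=-3/4 → posterior Inverse-Gamma(41/10, 547/16)
obs 6: x=3/4 → posterior Inverse-Gamma(23/5, 1175/32)
obs 7: x=5/4 → posterior Inverse-Gamma(51/10, 153/4)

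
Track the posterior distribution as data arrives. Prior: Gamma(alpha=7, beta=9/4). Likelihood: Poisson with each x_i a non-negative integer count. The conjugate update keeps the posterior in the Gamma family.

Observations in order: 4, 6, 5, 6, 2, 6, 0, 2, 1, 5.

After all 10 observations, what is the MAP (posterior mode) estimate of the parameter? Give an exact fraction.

obs 1: x=4 → posterior Gamma(11, 13/4)
obs 2: x=6 → posterior Gamma(17, 17/4)
obs 3: x=5 → posterior Gamma(22, 21/4)
obs 4: x=6 → posterior Gamma(28, 25/4)
obs 5: x=2 → posterior Gamma(30, 29/4)
obs 6: x=6 → posterior Gamma(36, 33/4)
obs 7: x=0 → posterior Gamma(36, 37/4)
obs 8: x=2 → posterior Gamma(38, 41/4)
obs 9: x=1 → posterior Gamma(39, 45/4)
obs 10: x=5 → posterior Gamma(44, 49/4)

172/49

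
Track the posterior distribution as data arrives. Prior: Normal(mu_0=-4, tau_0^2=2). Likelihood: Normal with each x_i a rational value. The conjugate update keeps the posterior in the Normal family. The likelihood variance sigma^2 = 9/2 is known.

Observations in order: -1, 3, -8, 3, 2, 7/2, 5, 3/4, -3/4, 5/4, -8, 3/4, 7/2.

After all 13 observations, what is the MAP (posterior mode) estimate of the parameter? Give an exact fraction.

-16/61

obs 1: x=-1 → posterior Normal(-40/13, 18/13)
obs 2: x=3 → posterior Normal(-28/17, 18/17)
obs 3: x=-8 → posterior Normal(-20/7, 6/7)
obs 4: x=3 → posterior Normal(-48/25, 18/25)
obs 5: x=2 → posterior Normal(-40/29, 18/29)
obs 6: x=7/2 → posterior Normal(-26/33, 6/11)
obs 7: x=5 → posterior Normal(-6/37, 18/37)
obs 8: x=3/4 → posterior Normal(-3/41, 18/41)
obs 9: x=-3/4 → posterior Normal(-2/15, 2/5)
obs 10: x=5/4 → posterior Normal(-1/49, 18/49)
obs 11: x=-8 → posterior Normal(-33/53, 18/53)
obs 12: x=3/4 → posterior Normal(-10/19, 6/19)
obs 13: x=7/2 → posterior Normal(-16/61, 18/61)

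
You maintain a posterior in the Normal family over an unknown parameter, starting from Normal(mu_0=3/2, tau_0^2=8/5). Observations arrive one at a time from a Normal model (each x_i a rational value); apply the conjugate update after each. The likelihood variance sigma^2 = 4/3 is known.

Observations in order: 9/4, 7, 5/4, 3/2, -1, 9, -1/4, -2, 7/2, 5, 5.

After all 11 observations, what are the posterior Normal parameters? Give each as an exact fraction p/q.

obs 1: x=9/4 → posterior Normal(21/11, 8/11)
obs 2: x=7 → posterior Normal(63/17, 8/17)
obs 3: x=5/4 → posterior Normal(141/46, 8/23)
obs 4: x=3/2 → posterior Normal(159/58, 8/29)
obs 5: x=-1 → posterior Normal(21/10, 8/35)
obs 6: x=9 → posterior Normal(255/82, 8/41)
obs 7: x=-1/4 → posterior Normal(126/47, 8/47)
obs 8: x=-2 → posterior Normal(114/53, 8/53)
obs 9: x=7/2 → posterior Normal(135/59, 8/59)
obs 10: x=5 → posterior Normal(33/13, 8/65)
obs 11: x=5 → posterior Normal(195/71, 8/71)

mu_0=195/71, tau_0^2=8/71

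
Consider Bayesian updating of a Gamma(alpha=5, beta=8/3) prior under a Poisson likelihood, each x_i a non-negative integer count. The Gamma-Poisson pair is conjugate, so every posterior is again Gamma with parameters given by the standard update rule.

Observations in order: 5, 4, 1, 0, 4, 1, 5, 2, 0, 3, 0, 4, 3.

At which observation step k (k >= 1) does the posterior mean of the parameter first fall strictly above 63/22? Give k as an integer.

obs 1: x=5 → posterior Gamma(10, 11/3)
obs 2: x=4 → posterior Gamma(14, 14/3)
obs 3: x=1 → posterior Gamma(15, 17/3)
obs 4: x=0 → posterior Gamma(15, 20/3)
obs 5: x=4 → posterior Gamma(19, 23/3)
obs 6: x=1 → posterior Gamma(20, 26/3)
obs 7: x=5 → posterior Gamma(25, 29/3)
obs 8: x=2 → posterior Gamma(27, 32/3)
obs 9: x=0 → posterior Gamma(27, 35/3)
obs 10: x=3 → posterior Gamma(30, 38/3)
obs 11: x=0 → posterior Gamma(30, 41/3)
obs 12: x=4 → posterior Gamma(34, 44/3)
obs 13: x=3 → posterior Gamma(37, 47/3)

k = 2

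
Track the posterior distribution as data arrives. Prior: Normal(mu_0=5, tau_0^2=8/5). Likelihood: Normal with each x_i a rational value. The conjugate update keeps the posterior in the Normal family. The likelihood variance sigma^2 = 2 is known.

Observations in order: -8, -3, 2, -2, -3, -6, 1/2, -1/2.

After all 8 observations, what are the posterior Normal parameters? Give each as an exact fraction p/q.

obs 1: x=-8 → posterior Normal(-7/9, 8/9)
obs 2: x=-3 → posterior Normal(-19/13, 8/13)
obs 3: x=2 → posterior Normal(-11/17, 8/17)
obs 4: x=-2 → posterior Normal(-19/21, 8/21)
obs 5: x=-3 → posterior Normal(-31/25, 8/25)
obs 6: x=-6 → posterior Normal(-55/29, 8/29)
obs 7: x=1/2 → posterior Normal(-53/33, 8/33)
obs 8: x=-1/2 → posterior Normal(-55/37, 8/37)

mu_0=-55/37, tau_0^2=8/37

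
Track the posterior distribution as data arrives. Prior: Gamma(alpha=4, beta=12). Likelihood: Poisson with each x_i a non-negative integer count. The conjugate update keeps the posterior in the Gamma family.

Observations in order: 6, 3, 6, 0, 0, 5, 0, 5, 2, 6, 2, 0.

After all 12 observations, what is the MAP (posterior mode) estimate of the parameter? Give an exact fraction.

obs 1: x=6 → posterior Gamma(10, 13)
obs 2: x=3 → posterior Gamma(13, 14)
obs 3: x=6 → posterior Gamma(19, 15)
obs 4: x=0 → posterior Gamma(19, 16)
obs 5: x=0 → posterior Gamma(19, 17)
obs 6: x=5 → posterior Gamma(24, 18)
obs 7: x=0 → posterior Gamma(24, 19)
obs 8: x=5 → posterior Gamma(29, 20)
obs 9: x=2 → posterior Gamma(31, 21)
obs 10: x=6 → posterior Gamma(37, 22)
obs 11: x=2 → posterior Gamma(39, 23)
obs 12: x=0 → posterior Gamma(39, 24)

19/12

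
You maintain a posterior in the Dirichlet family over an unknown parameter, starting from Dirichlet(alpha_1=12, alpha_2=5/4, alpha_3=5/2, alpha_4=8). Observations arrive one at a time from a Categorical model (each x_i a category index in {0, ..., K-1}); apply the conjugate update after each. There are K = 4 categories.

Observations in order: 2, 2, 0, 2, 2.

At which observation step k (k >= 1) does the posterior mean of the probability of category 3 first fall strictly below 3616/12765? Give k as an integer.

obs 1: x=2 → posterior Dirichlet(12, 5/4, 7/2, 8)
obs 2: x=2 → posterior Dirichlet(12, 5/4, 9/2, 8)
obs 3: x=0 → posterior Dirichlet(13, 5/4, 9/2, 8)
obs 4: x=2 → posterior Dirichlet(13, 5/4, 11/2, 8)
obs 5: x=2 → posterior Dirichlet(13, 5/4, 13/2, 8)

k = 5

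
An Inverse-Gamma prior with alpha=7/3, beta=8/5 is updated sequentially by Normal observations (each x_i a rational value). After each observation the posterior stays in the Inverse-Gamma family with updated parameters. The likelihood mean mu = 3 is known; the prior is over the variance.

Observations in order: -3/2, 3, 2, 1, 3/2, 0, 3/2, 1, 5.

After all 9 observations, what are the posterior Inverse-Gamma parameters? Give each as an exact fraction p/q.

alpha=41/6, beta=999/40

obs 1: x=-3/2 → posterior Inverse-Gamma(17/6, 469/40)
obs 2: x=3 → posterior Inverse-Gamma(10/3, 469/40)
obs 3: x=2 → posterior Inverse-Gamma(23/6, 489/40)
obs 4: x=1 → posterior Inverse-Gamma(13/3, 569/40)
obs 5: x=3/2 → posterior Inverse-Gamma(29/6, 307/20)
obs 6: x=0 → posterior Inverse-Gamma(16/3, 397/20)
obs 7: x=3/2 → posterior Inverse-Gamma(35/6, 839/40)
obs 8: x=1 → posterior Inverse-Gamma(19/3, 919/40)
obs 9: x=5 → posterior Inverse-Gamma(41/6, 999/40)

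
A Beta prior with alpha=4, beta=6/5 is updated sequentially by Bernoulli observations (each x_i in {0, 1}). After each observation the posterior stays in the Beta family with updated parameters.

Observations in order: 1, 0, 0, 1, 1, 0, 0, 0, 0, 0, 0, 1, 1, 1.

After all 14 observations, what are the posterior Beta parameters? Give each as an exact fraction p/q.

alpha=10, beta=46/5

obs 1: x=1 → posterior Beta(5, 6/5)
obs 2: x=0 → posterior Beta(5, 11/5)
obs 3: x=0 → posterior Beta(5, 16/5)
obs 4: x=1 → posterior Beta(6, 16/5)
obs 5: x=1 → posterior Beta(7, 16/5)
obs 6: x=0 → posterior Beta(7, 21/5)
obs 7: x=0 → posterior Beta(7, 26/5)
obs 8: x=0 → posterior Beta(7, 31/5)
obs 9: x=0 → posterior Beta(7, 36/5)
obs 10: x=0 → posterior Beta(7, 41/5)
obs 11: x=0 → posterior Beta(7, 46/5)
obs 12: x=1 → posterior Beta(8, 46/5)
obs 13: x=1 → posterior Beta(9, 46/5)
obs 14: x=1 → posterior Beta(10, 46/5)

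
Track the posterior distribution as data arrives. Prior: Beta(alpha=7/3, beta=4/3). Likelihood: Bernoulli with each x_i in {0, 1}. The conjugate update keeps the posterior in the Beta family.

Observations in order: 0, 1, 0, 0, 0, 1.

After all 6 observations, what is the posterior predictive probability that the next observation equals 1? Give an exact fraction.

obs 1: x=0 → posterior Beta(7/3, 7/3)
obs 2: x=1 → posterior Beta(10/3, 7/3)
obs 3: x=0 → posterior Beta(10/3, 10/3)
obs 4: x=0 → posterior Beta(10/3, 13/3)
obs 5: x=0 → posterior Beta(10/3, 16/3)
obs 6: x=1 → posterior Beta(13/3, 16/3)

13/29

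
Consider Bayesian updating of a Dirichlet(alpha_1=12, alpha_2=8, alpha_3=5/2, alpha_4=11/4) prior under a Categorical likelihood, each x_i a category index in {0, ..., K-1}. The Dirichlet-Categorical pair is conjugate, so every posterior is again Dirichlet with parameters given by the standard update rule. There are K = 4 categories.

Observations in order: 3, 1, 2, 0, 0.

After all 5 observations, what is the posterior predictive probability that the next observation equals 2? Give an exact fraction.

14/121

obs 1: x=3 → posterior Dirichlet(12, 8, 5/2, 15/4)
obs 2: x=1 → posterior Dirichlet(12, 9, 5/2, 15/4)
obs 3: x=2 → posterior Dirichlet(12, 9, 7/2, 15/4)
obs 4: x=0 → posterior Dirichlet(13, 9, 7/2, 15/4)
obs 5: x=0 → posterior Dirichlet(14, 9, 7/2, 15/4)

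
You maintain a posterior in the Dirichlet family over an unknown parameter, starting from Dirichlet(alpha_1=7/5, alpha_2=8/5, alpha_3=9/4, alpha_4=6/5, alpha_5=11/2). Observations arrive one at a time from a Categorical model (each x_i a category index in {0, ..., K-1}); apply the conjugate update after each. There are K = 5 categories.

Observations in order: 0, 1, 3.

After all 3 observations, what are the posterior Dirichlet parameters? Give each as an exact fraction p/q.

obs 1: x=0 → posterior Dirichlet(12/5, 8/5, 9/4, 6/5, 11/2)
obs 2: x=1 → posterior Dirichlet(12/5, 13/5, 9/4, 6/5, 11/2)
obs 3: x=3 → posterior Dirichlet(12/5, 13/5, 9/4, 11/5, 11/2)

alpha_1=12/5, alpha_2=13/5, alpha_3=9/4, alpha_4=11/5, alpha_5=11/2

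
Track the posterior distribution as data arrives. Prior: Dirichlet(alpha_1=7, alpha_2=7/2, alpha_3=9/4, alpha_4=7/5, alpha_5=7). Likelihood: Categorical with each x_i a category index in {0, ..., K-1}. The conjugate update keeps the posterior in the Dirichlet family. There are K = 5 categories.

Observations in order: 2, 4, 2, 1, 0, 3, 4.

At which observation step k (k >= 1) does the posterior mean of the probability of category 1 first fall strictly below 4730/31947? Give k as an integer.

k = 3

obs 1: x=2 → posterior Dirichlet(7, 7/2, 13/4, 7/5, 7)
obs 2: x=4 → posterior Dirichlet(7, 7/2, 13/4, 7/5, 8)
obs 3: x=2 → posterior Dirichlet(7, 7/2, 17/4, 7/5, 8)
obs 4: x=1 → posterior Dirichlet(7, 9/2, 17/4, 7/5, 8)
obs 5: x=0 → posterior Dirichlet(8, 9/2, 17/4, 7/5, 8)
obs 6: x=3 → posterior Dirichlet(8, 9/2, 17/4, 12/5, 8)
obs 7: x=4 → posterior Dirichlet(8, 9/2, 17/4, 12/5, 9)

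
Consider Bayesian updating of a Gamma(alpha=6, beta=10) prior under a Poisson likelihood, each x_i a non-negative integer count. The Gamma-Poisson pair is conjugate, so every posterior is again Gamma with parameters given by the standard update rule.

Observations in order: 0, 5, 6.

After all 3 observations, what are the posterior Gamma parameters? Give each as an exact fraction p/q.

obs 1: x=0 → posterior Gamma(6, 11)
obs 2: x=5 → posterior Gamma(11, 12)
obs 3: x=6 → posterior Gamma(17, 13)

alpha=17, beta=13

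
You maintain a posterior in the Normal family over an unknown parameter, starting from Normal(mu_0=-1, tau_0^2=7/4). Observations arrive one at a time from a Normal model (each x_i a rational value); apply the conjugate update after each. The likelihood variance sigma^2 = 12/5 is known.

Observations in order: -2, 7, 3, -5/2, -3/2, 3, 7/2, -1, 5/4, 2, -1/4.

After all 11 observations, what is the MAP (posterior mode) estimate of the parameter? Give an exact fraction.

obs 1: x=-2 → posterior Normal(-118/83, 84/83)
obs 2: x=7 → posterior Normal(127/118, 42/59)
obs 3: x=3 → posterior Normal(232/153, 28/51)
obs 4: x=-5/2 → posterior Normal(289/376, 21/47)
obs 5: x=-3/2 → posterior Normal(92/223, 84/223)
obs 6: x=3 → posterior Normal(197/258, 14/43)
obs 7: x=7/2 → posterior Normal(639/586, 84/293)
obs 8: x=-1 → posterior Normal(569/656, 21/82)
obs 9: x=5/4 → posterior Normal(1313/1452, 28/121)
obs 10: x=2 → posterior Normal(1593/1592, 42/199)
obs 11: x=-1/4 → posterior Normal(779/866, 84/433)

779/866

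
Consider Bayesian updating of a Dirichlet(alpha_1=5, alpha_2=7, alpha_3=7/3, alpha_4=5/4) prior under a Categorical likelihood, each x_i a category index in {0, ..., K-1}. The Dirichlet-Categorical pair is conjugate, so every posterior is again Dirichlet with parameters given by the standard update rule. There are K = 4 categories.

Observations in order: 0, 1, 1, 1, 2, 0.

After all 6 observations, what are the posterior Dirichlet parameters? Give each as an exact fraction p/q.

alpha_1=7, alpha_2=10, alpha_3=10/3, alpha_4=5/4

obs 1: x=0 → posterior Dirichlet(6, 7, 7/3, 5/4)
obs 2: x=1 → posterior Dirichlet(6, 8, 7/3, 5/4)
obs 3: x=1 → posterior Dirichlet(6, 9, 7/3, 5/4)
obs 4: x=1 → posterior Dirichlet(6, 10, 7/3, 5/4)
obs 5: x=2 → posterior Dirichlet(6, 10, 10/3, 5/4)
obs 6: x=0 → posterior Dirichlet(7, 10, 10/3, 5/4)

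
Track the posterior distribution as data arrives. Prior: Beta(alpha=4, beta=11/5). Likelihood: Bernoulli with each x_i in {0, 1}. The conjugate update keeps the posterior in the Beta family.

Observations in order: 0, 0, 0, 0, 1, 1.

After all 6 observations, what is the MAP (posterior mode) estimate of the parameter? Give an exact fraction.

25/51

obs 1: x=0 → posterior Beta(4, 16/5)
obs 2: x=0 → posterior Beta(4, 21/5)
obs 3: x=0 → posterior Beta(4, 26/5)
obs 4: x=0 → posterior Beta(4, 31/5)
obs 5: x=1 → posterior Beta(5, 31/5)
obs 6: x=1 → posterior Beta(6, 31/5)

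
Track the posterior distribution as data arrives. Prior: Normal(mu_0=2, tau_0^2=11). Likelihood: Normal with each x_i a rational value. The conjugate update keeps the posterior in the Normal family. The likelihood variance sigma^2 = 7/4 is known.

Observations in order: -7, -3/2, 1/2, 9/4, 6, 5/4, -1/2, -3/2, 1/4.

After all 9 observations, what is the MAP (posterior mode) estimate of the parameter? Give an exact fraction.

obs 1: x=-7 → posterior Normal(-98/17, 77/51)
obs 2: x=-3/2 → posterior Normal(-72/19, 77/95)
obs 3: x=1/2 → posterior Normal(-338/139, 77/139)
obs 4: x=9/4 → posterior Normal(-239/183, 77/183)
obs 5: x=6 → posterior Normal(25/227, 77/227)
obs 6: x=5/4 → posterior Normal(80/271, 77/271)
obs 7: x=-1/2 → posterior Normal(58/315, 11/45)
obs 8: x=-3/2 → posterior Normal(-8/359, 77/359)
obs 9: x=1/4 → posterior Normal(3/403, 77/403)

3/403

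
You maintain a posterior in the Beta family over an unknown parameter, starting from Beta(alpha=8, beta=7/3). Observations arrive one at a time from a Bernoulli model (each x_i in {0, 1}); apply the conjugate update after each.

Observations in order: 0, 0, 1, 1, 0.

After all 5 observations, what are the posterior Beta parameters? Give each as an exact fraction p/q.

alpha=10, beta=16/3

obs 1: x=0 → posterior Beta(8, 10/3)
obs 2: x=0 → posterior Beta(8, 13/3)
obs 3: x=1 → posterior Beta(9, 13/3)
obs 4: x=1 → posterior Beta(10, 13/3)
obs 5: x=0 → posterior Beta(10, 16/3)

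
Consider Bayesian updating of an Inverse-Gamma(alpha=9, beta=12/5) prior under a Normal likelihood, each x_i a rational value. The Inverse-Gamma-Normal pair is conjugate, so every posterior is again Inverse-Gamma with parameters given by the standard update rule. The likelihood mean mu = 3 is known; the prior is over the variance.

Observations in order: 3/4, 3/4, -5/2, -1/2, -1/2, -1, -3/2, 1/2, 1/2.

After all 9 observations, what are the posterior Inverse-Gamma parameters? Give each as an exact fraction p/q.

obs 1: x=3/4 → posterior Inverse-Gamma(19/2, 789/160)
obs 2: x=3/4 → posterior Inverse-Gamma(10, 597/80)
obs 3: x=-5/2 → posterior Inverse-Gamma(21/2, 1807/80)
obs 4: x=-1/2 → posterior Inverse-Gamma(11, 2297/80)
obs 5: x=-1/2 → posterior Inverse-Gamma(23/2, 2787/80)
obs 6: x=-1 → posterior Inverse-Gamma(12, 3427/80)
obs 7: x=-3/2 → posterior Inverse-Gamma(25/2, 4237/80)
obs 8: x=1/2 → posterior Inverse-Gamma(13, 4487/80)
obs 9: x=1/2 → posterior Inverse-Gamma(27/2, 4737/80)

alpha=27/2, beta=4737/80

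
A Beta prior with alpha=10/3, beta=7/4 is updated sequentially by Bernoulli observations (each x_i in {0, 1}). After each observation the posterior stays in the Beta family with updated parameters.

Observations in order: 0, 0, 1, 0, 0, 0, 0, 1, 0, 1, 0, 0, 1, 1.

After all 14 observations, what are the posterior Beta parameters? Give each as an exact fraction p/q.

obs 1: x=0 → posterior Beta(10/3, 11/4)
obs 2: x=0 → posterior Beta(10/3, 15/4)
obs 3: x=1 → posterior Beta(13/3, 15/4)
obs 4: x=0 → posterior Beta(13/3, 19/4)
obs 5: x=0 → posterior Beta(13/3, 23/4)
obs 6: x=0 → posterior Beta(13/3, 27/4)
obs 7: x=0 → posterior Beta(13/3, 31/4)
obs 8: x=1 → posterior Beta(16/3, 31/4)
obs 9: x=0 → posterior Beta(16/3, 35/4)
obs 10: x=1 → posterior Beta(19/3, 35/4)
obs 11: x=0 → posterior Beta(19/3, 39/4)
obs 12: x=0 → posterior Beta(19/3, 43/4)
obs 13: x=1 → posterior Beta(22/3, 43/4)
obs 14: x=1 → posterior Beta(25/3, 43/4)

alpha=25/3, beta=43/4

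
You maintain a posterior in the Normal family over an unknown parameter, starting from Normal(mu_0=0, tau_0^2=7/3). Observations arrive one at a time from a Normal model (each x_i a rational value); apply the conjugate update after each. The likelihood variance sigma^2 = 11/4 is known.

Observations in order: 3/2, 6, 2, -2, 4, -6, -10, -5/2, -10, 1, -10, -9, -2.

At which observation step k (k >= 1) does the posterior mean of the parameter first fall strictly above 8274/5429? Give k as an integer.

k = 2

obs 1: x=3/2 → posterior Normal(42/61, 77/61)
obs 2: x=6 → posterior Normal(210/89, 77/89)
obs 3: x=2 → posterior Normal(266/117, 77/117)
obs 4: x=-2 → posterior Normal(42/29, 77/145)
obs 5: x=4 → posterior Normal(322/173, 77/173)
obs 6: x=-6 → posterior Normal(154/201, 77/201)
obs 7: x=-10 → posterior Normal(-126/229, 77/229)
obs 8: x=-5/2 → posterior Normal(-196/257, 77/257)
obs 9: x=-10 → posterior Normal(-476/285, 77/285)
obs 10: x=1 → posterior Normal(-448/313, 77/313)
obs 11: x=-10 → posterior Normal(-728/341, 7/31)
obs 12: x=-9 → posterior Normal(-980/369, 77/369)
obs 13: x=-2 → posterior Normal(-1036/397, 77/397)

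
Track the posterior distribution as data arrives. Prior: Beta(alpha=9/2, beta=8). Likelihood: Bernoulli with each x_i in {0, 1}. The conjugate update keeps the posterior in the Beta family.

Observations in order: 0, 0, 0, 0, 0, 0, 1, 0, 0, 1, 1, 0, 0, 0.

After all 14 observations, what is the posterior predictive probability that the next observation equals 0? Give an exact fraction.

obs 1: x=0 → posterior Beta(9/2, 9)
obs 2: x=0 → posterior Beta(9/2, 10)
obs 3: x=0 → posterior Beta(9/2, 11)
obs 4: x=0 → posterior Beta(9/2, 12)
obs 5: x=0 → posterior Beta(9/2, 13)
obs 6: x=0 → posterior Beta(9/2, 14)
obs 7: x=1 → posterior Beta(11/2, 14)
obs 8: x=0 → posterior Beta(11/2, 15)
obs 9: x=0 → posterior Beta(11/2, 16)
obs 10: x=1 → posterior Beta(13/2, 16)
obs 11: x=1 → posterior Beta(15/2, 16)
obs 12: x=0 → posterior Beta(15/2, 17)
obs 13: x=0 → posterior Beta(15/2, 18)
obs 14: x=0 → posterior Beta(15/2, 19)

38/53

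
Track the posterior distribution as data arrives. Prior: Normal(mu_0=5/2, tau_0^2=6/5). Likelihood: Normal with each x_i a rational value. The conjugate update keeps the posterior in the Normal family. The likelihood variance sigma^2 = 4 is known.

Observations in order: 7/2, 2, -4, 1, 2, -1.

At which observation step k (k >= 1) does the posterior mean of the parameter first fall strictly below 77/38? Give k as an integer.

obs 1: x=7/2 → posterior Normal(71/26, 12/13)
obs 2: x=2 → posterior Normal(83/32, 3/4)
obs 3: x=-4 → posterior Normal(59/38, 12/19)
obs 4: x=1 → posterior Normal(65/44, 6/11)
obs 5: x=2 → posterior Normal(77/50, 12/25)
obs 6: x=-1 → posterior Normal(71/56, 3/7)

k = 3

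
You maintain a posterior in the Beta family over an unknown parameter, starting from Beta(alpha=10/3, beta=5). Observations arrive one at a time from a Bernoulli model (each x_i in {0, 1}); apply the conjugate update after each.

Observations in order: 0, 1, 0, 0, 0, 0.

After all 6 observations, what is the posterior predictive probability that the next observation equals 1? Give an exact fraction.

13/43

obs 1: x=0 → posterior Beta(10/3, 6)
obs 2: x=1 → posterior Beta(13/3, 6)
obs 3: x=0 → posterior Beta(13/3, 7)
obs 4: x=0 → posterior Beta(13/3, 8)
obs 5: x=0 → posterior Beta(13/3, 9)
obs 6: x=0 → posterior Beta(13/3, 10)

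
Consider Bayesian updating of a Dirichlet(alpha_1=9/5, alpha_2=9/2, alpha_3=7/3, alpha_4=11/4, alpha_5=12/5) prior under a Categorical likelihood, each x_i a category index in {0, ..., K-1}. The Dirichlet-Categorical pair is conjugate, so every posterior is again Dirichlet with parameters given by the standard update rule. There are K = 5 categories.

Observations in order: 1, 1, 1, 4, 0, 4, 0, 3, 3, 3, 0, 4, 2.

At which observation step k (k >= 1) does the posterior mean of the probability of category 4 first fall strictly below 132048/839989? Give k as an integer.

k = 2

obs 1: x=1 → posterior Dirichlet(9/5, 11/2, 7/3, 11/4, 12/5)
obs 2: x=1 → posterior Dirichlet(9/5, 13/2, 7/3, 11/4, 12/5)
obs 3: x=1 → posterior Dirichlet(9/5, 15/2, 7/3, 11/4, 12/5)
obs 4: x=4 → posterior Dirichlet(9/5, 15/2, 7/3, 11/4, 17/5)
obs 5: x=0 → posterior Dirichlet(14/5, 15/2, 7/3, 11/4, 17/5)
obs 6: x=4 → posterior Dirichlet(14/5, 15/2, 7/3, 11/4, 22/5)
obs 7: x=0 → posterior Dirichlet(19/5, 15/2, 7/3, 11/4, 22/5)
obs 8: x=3 → posterior Dirichlet(19/5, 15/2, 7/3, 15/4, 22/5)
obs 9: x=3 → posterior Dirichlet(19/5, 15/2, 7/3, 19/4, 22/5)
obs 10: x=3 → posterior Dirichlet(19/5, 15/2, 7/3, 23/4, 22/5)
obs 11: x=0 → posterior Dirichlet(24/5, 15/2, 7/3, 23/4, 22/5)
obs 12: x=4 → posterior Dirichlet(24/5, 15/2, 7/3, 23/4, 27/5)
obs 13: x=2 → posterior Dirichlet(24/5, 15/2, 10/3, 23/4, 27/5)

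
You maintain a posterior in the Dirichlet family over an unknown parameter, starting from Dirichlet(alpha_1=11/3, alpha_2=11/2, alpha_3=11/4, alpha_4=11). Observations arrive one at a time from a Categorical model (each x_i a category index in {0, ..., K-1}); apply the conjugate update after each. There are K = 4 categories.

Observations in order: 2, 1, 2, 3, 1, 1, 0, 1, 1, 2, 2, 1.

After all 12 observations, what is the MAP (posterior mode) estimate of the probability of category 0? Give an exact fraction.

44/371

obs 1: x=2 → posterior Dirichlet(11/3, 11/2, 15/4, 11)
obs 2: x=1 → posterior Dirichlet(11/3, 13/2, 15/4, 11)
obs 3: x=2 → posterior Dirichlet(11/3, 13/2, 19/4, 11)
obs 4: x=3 → posterior Dirichlet(11/3, 13/2, 19/4, 12)
obs 5: x=1 → posterior Dirichlet(11/3, 15/2, 19/4, 12)
obs 6: x=1 → posterior Dirichlet(11/3, 17/2, 19/4, 12)
obs 7: x=0 → posterior Dirichlet(14/3, 17/2, 19/4, 12)
obs 8: x=1 → posterior Dirichlet(14/3, 19/2, 19/4, 12)
obs 9: x=1 → posterior Dirichlet(14/3, 21/2, 19/4, 12)
obs 10: x=2 → posterior Dirichlet(14/3, 21/2, 23/4, 12)
obs 11: x=2 → posterior Dirichlet(14/3, 21/2, 27/4, 12)
obs 12: x=1 → posterior Dirichlet(14/3, 23/2, 27/4, 12)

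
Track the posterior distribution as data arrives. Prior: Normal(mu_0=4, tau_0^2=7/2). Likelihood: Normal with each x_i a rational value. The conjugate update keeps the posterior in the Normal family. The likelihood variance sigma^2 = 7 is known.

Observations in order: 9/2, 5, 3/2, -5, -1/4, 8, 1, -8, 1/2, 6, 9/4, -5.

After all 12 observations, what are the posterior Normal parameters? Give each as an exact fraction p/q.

obs 1: x=9/2 → posterior Normal(25/6, 7/3)
obs 2: x=5 → posterior Normal(35/8, 7/4)
obs 3: x=3/2 → posterior Normal(19/5, 7/5)
obs 4: x=-5 → posterior Normal(7/3, 7/6)
obs 5: x=-1/4 → posterior Normal(55/28, 1)
obs 6: x=8 → posterior Normal(87/32, 7/8)
obs 7: x=1 → posterior Normal(91/36, 7/9)
obs 8: x=-8 → posterior Normal(59/40, 7/10)
obs 9: x=1/2 → posterior Normal(61/44, 7/11)
obs 10: x=6 → posterior Normal(85/48, 7/12)
obs 11: x=9/4 → posterior Normal(47/26, 7/13)
obs 12: x=-5 → posterior Normal(37/28, 1/2)

mu_0=37/28, tau_0^2=1/2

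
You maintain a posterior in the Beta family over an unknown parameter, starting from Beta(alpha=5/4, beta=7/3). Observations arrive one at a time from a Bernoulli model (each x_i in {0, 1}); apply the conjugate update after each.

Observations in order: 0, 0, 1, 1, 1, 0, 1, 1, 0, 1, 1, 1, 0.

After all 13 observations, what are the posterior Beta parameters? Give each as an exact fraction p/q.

obs 1: x=0 → posterior Beta(5/4, 10/3)
obs 2: x=0 → posterior Beta(5/4, 13/3)
obs 3: x=1 → posterior Beta(9/4, 13/3)
obs 4: x=1 → posterior Beta(13/4, 13/3)
obs 5: x=1 → posterior Beta(17/4, 13/3)
obs 6: x=0 → posterior Beta(17/4, 16/3)
obs 7: x=1 → posterior Beta(21/4, 16/3)
obs 8: x=1 → posterior Beta(25/4, 16/3)
obs 9: x=0 → posterior Beta(25/4, 19/3)
obs 10: x=1 → posterior Beta(29/4, 19/3)
obs 11: x=1 → posterior Beta(33/4, 19/3)
obs 12: x=1 → posterior Beta(37/4, 19/3)
obs 13: x=0 → posterior Beta(37/4, 22/3)

alpha=37/4, beta=22/3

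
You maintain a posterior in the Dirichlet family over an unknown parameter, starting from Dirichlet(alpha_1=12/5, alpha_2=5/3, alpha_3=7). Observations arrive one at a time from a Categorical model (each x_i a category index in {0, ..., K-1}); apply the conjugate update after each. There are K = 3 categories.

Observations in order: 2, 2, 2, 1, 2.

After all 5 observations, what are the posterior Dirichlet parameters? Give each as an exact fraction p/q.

alpha_1=12/5, alpha_2=8/3, alpha_3=11

obs 1: x=2 → posterior Dirichlet(12/5, 5/3, 8)
obs 2: x=2 → posterior Dirichlet(12/5, 5/3, 9)
obs 3: x=2 → posterior Dirichlet(12/5, 5/3, 10)
obs 4: x=1 → posterior Dirichlet(12/5, 8/3, 10)
obs 5: x=2 → posterior Dirichlet(12/5, 8/3, 11)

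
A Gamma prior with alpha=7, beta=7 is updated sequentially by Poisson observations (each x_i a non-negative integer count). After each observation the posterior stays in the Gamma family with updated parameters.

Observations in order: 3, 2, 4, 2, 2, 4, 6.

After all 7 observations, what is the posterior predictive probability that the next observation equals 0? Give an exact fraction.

24201432355484595421941037243826176/191751059232884086668491363525390625

obs 1: x=3 → posterior Gamma(10, 8)
obs 2: x=2 → posterior Gamma(12, 9)
obs 3: x=4 → posterior Gamma(16, 10)
obs 4: x=2 → posterior Gamma(18, 11)
obs 5: x=2 → posterior Gamma(20, 12)
obs 6: x=4 → posterior Gamma(24, 13)
obs 7: x=6 → posterior Gamma(30, 14)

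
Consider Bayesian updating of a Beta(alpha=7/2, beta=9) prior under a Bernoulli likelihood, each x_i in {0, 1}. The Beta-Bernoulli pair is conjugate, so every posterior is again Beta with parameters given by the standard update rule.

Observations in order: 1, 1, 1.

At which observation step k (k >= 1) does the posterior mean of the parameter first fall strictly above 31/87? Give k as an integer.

obs 1: x=1 → posterior Beta(9/2, 9)
obs 2: x=1 → posterior Beta(11/2, 9)
obs 3: x=1 → posterior Beta(13/2, 9)

k = 2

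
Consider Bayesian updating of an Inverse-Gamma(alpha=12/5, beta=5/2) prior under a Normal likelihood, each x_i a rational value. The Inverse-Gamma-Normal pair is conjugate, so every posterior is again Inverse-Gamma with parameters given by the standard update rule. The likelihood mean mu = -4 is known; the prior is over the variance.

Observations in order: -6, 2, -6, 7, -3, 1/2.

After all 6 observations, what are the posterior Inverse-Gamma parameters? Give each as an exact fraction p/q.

obs 1: x=-6 → posterior Inverse-Gamma(29/10, 9/2)
obs 2: x=2 → posterior Inverse-Gamma(17/5, 45/2)
obs 3: x=-6 → posterior Inverse-Gamma(39/10, 49/2)
obs 4: x=7 → posterior Inverse-Gamma(22/5, 85)
obs 5: x=-3 → posterior Inverse-Gamma(49/10, 171/2)
obs 6: x=1/2 → posterior Inverse-Gamma(27/5, 765/8)

alpha=27/5, beta=765/8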